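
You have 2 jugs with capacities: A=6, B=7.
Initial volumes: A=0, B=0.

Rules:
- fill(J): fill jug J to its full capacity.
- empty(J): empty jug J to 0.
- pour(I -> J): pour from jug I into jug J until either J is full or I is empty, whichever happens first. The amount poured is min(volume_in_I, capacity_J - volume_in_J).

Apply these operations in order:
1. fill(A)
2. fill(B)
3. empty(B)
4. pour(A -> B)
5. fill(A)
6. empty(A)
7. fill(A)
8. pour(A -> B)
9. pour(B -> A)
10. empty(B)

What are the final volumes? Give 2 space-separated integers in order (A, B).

Step 1: fill(A) -> (A=6 B=0)
Step 2: fill(B) -> (A=6 B=7)
Step 3: empty(B) -> (A=6 B=0)
Step 4: pour(A -> B) -> (A=0 B=6)
Step 5: fill(A) -> (A=6 B=6)
Step 6: empty(A) -> (A=0 B=6)
Step 7: fill(A) -> (A=6 B=6)
Step 8: pour(A -> B) -> (A=5 B=7)
Step 9: pour(B -> A) -> (A=6 B=6)
Step 10: empty(B) -> (A=6 B=0)

Answer: 6 0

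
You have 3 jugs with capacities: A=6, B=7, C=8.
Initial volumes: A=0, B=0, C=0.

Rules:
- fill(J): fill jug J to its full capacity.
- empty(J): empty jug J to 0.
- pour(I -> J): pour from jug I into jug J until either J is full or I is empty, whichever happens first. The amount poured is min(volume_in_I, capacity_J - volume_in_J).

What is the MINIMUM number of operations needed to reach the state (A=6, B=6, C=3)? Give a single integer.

BFS from (A=0, B=0, C=0). One shortest path:
  1. fill(B) -> (A=0 B=7 C=0)
  2. pour(B -> A) -> (A=6 B=1 C=0)
  3. pour(A -> C) -> (A=0 B=1 C=6)
  4. pour(B -> A) -> (A=1 B=0 C=6)
  5. pour(C -> B) -> (A=1 B=6 C=0)
  6. fill(C) -> (A=1 B=6 C=8)
  7. pour(C -> A) -> (A=6 B=6 C=3)
Reached target in 7 moves.

Answer: 7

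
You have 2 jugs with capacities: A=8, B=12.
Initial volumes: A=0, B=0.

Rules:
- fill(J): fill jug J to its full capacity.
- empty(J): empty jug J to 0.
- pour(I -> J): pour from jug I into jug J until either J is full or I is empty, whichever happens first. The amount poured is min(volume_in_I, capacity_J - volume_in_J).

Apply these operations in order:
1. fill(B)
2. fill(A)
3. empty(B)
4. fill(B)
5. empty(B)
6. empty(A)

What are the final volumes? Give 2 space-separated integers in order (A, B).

Step 1: fill(B) -> (A=0 B=12)
Step 2: fill(A) -> (A=8 B=12)
Step 3: empty(B) -> (A=8 B=0)
Step 4: fill(B) -> (A=8 B=12)
Step 5: empty(B) -> (A=8 B=0)
Step 6: empty(A) -> (A=0 B=0)

Answer: 0 0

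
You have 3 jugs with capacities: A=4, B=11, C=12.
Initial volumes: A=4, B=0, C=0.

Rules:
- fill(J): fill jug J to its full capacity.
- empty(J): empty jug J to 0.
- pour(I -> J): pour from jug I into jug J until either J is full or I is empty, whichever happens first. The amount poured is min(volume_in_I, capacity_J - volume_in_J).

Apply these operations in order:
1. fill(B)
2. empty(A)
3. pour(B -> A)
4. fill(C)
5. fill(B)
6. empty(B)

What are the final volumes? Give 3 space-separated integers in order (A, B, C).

Step 1: fill(B) -> (A=4 B=11 C=0)
Step 2: empty(A) -> (A=0 B=11 C=0)
Step 3: pour(B -> A) -> (A=4 B=7 C=0)
Step 4: fill(C) -> (A=4 B=7 C=12)
Step 5: fill(B) -> (A=4 B=11 C=12)
Step 6: empty(B) -> (A=4 B=0 C=12)

Answer: 4 0 12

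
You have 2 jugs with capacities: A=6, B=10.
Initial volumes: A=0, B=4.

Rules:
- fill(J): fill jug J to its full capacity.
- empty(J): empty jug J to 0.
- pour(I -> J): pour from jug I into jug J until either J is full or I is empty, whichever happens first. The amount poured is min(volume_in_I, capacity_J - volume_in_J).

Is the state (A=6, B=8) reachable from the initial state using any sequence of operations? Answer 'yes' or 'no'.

BFS from (A=0, B=4):
  1. pour(B -> A) -> (A=4 B=0)
  2. fill(B) -> (A=4 B=10)
  3. pour(B -> A) -> (A=6 B=8)
Target reached → yes.

Answer: yes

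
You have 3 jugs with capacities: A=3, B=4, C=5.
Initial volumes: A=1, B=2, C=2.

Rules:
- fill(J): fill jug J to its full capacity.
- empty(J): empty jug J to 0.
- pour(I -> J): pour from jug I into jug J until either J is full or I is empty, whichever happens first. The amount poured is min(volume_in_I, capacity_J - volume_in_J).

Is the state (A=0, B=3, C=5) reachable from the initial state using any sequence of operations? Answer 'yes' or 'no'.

Answer: yes

Derivation:
BFS from (A=1, B=2, C=2):
  1. fill(C) -> (A=1 B=2 C=5)
  2. pour(A -> B) -> (A=0 B=3 C=5)
Target reached → yes.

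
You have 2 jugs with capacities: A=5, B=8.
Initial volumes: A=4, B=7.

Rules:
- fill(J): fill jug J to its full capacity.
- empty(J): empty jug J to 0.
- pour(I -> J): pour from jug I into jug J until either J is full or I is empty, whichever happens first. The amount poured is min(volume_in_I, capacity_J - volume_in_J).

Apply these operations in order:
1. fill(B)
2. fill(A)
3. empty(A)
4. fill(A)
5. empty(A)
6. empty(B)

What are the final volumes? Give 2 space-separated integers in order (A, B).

Answer: 0 0

Derivation:
Step 1: fill(B) -> (A=4 B=8)
Step 2: fill(A) -> (A=5 B=8)
Step 3: empty(A) -> (A=0 B=8)
Step 4: fill(A) -> (A=5 B=8)
Step 5: empty(A) -> (A=0 B=8)
Step 6: empty(B) -> (A=0 B=0)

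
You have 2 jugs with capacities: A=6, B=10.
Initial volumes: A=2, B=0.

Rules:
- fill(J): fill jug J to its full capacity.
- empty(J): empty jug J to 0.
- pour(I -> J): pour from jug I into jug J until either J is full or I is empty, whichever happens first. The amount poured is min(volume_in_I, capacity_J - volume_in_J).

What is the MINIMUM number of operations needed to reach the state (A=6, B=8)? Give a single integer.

Answer: 4

Derivation:
BFS from (A=2, B=0). One shortest path:
  1. pour(A -> B) -> (A=0 B=2)
  2. fill(A) -> (A=6 B=2)
  3. pour(A -> B) -> (A=0 B=8)
  4. fill(A) -> (A=6 B=8)
Reached target in 4 moves.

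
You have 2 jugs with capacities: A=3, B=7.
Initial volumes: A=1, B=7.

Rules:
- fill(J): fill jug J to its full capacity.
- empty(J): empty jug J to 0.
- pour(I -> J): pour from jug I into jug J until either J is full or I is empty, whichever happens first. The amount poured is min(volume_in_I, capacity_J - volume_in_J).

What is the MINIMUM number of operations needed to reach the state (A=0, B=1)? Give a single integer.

Answer: 2

Derivation:
BFS from (A=1, B=7). One shortest path:
  1. empty(B) -> (A=1 B=0)
  2. pour(A -> B) -> (A=0 B=1)
Reached target in 2 moves.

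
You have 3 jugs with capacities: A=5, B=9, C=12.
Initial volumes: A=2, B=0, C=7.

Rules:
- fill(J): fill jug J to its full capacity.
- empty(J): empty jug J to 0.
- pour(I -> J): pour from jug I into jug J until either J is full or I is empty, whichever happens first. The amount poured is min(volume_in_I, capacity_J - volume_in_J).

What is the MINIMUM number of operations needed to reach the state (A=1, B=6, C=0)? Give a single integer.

BFS from (A=2, B=0, C=7). One shortest path:
  1. fill(C) -> (A=2 B=0 C=12)
  2. pour(C -> A) -> (A=5 B=0 C=9)
  3. pour(A -> B) -> (A=0 B=5 C=9)
  4. fill(A) -> (A=5 B=5 C=9)
  5. pour(A -> B) -> (A=1 B=9 C=9)
  6. pour(B -> C) -> (A=1 B=6 C=12)
  7. empty(C) -> (A=1 B=6 C=0)
Reached target in 7 moves.

Answer: 7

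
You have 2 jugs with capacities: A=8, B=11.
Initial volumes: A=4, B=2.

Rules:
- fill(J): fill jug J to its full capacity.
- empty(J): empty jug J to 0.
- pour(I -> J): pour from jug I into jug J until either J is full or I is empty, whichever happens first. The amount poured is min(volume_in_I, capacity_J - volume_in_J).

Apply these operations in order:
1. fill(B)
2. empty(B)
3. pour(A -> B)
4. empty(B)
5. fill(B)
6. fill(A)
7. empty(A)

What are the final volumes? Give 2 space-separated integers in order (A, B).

Answer: 0 11

Derivation:
Step 1: fill(B) -> (A=4 B=11)
Step 2: empty(B) -> (A=4 B=0)
Step 3: pour(A -> B) -> (A=0 B=4)
Step 4: empty(B) -> (A=0 B=0)
Step 5: fill(B) -> (A=0 B=11)
Step 6: fill(A) -> (A=8 B=11)
Step 7: empty(A) -> (A=0 B=11)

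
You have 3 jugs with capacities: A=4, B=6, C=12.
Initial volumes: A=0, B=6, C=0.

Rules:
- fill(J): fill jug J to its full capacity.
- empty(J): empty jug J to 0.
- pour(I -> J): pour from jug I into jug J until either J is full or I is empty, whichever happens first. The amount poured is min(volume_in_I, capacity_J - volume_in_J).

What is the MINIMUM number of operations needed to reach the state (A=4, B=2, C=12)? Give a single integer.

Answer: 2

Derivation:
BFS from (A=0, B=6, C=0). One shortest path:
  1. fill(C) -> (A=0 B=6 C=12)
  2. pour(B -> A) -> (A=4 B=2 C=12)
Reached target in 2 moves.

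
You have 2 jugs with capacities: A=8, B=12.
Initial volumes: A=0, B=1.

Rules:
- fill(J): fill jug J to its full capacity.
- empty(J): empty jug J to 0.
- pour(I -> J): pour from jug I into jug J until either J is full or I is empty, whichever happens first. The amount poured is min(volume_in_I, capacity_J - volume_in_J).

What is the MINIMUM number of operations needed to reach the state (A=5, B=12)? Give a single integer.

BFS from (A=0, B=1). One shortest path:
  1. fill(A) -> (A=8 B=1)
  2. pour(A -> B) -> (A=0 B=9)
  3. fill(A) -> (A=8 B=9)
  4. pour(A -> B) -> (A=5 B=12)
Reached target in 4 moves.

Answer: 4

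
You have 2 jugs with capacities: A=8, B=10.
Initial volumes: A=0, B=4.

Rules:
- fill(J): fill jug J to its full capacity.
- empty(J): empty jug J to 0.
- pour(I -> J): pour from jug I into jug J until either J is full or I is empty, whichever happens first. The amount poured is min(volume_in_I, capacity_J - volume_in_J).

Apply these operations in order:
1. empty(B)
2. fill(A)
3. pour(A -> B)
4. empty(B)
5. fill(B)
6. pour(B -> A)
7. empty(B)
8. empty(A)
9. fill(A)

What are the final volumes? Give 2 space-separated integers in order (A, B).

Step 1: empty(B) -> (A=0 B=0)
Step 2: fill(A) -> (A=8 B=0)
Step 3: pour(A -> B) -> (A=0 B=8)
Step 4: empty(B) -> (A=0 B=0)
Step 5: fill(B) -> (A=0 B=10)
Step 6: pour(B -> A) -> (A=8 B=2)
Step 7: empty(B) -> (A=8 B=0)
Step 8: empty(A) -> (A=0 B=0)
Step 9: fill(A) -> (A=8 B=0)

Answer: 8 0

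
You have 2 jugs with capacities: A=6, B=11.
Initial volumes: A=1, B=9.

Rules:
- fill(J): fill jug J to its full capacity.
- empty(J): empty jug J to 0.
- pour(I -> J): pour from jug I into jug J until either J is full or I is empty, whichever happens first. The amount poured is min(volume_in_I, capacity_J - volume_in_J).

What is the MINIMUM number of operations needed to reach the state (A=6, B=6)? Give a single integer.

Answer: 2

Derivation:
BFS from (A=1, B=9). One shortest path:
  1. fill(B) -> (A=1 B=11)
  2. pour(B -> A) -> (A=6 B=6)
Reached target in 2 moves.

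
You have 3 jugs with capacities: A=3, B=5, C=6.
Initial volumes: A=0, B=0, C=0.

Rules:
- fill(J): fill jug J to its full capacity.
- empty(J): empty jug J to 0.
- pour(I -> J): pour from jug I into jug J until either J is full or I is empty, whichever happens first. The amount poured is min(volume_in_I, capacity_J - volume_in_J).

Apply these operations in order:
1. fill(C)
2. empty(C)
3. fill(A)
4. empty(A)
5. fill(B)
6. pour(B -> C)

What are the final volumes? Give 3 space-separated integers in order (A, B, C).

Answer: 0 0 5

Derivation:
Step 1: fill(C) -> (A=0 B=0 C=6)
Step 2: empty(C) -> (A=0 B=0 C=0)
Step 3: fill(A) -> (A=3 B=0 C=0)
Step 4: empty(A) -> (A=0 B=0 C=0)
Step 5: fill(B) -> (A=0 B=5 C=0)
Step 6: pour(B -> C) -> (A=0 B=0 C=5)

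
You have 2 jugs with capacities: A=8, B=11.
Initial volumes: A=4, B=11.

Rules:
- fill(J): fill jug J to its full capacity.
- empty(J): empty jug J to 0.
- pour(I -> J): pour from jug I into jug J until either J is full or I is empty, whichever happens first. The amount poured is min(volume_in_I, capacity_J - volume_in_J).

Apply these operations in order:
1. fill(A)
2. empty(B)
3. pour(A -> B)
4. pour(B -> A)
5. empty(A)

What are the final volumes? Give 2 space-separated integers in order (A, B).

Step 1: fill(A) -> (A=8 B=11)
Step 2: empty(B) -> (A=8 B=0)
Step 3: pour(A -> B) -> (A=0 B=8)
Step 4: pour(B -> A) -> (A=8 B=0)
Step 5: empty(A) -> (A=0 B=0)

Answer: 0 0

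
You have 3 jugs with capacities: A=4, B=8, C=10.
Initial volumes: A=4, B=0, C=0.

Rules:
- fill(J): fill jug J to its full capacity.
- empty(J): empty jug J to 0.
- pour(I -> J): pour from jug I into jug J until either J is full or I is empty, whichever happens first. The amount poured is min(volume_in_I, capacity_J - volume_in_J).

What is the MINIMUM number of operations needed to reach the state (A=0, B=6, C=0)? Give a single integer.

Answer: 5

Derivation:
BFS from (A=4, B=0, C=0). One shortest path:
  1. empty(A) -> (A=0 B=0 C=0)
  2. fill(C) -> (A=0 B=0 C=10)
  3. pour(C -> A) -> (A=4 B=0 C=6)
  4. empty(A) -> (A=0 B=0 C=6)
  5. pour(C -> B) -> (A=0 B=6 C=0)
Reached target in 5 moves.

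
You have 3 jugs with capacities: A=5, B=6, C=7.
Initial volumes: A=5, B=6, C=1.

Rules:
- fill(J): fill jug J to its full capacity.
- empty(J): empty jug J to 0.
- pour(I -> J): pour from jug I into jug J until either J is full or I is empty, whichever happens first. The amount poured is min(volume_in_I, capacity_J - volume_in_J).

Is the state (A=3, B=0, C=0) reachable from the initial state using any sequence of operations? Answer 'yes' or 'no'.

Answer: yes

Derivation:
BFS from (A=5, B=6, C=1):
  1. empty(B) -> (A=5 B=0 C=1)
  2. empty(C) -> (A=5 B=0 C=0)
  3. pour(A -> C) -> (A=0 B=0 C=5)
  4. fill(A) -> (A=5 B=0 C=5)
  5. pour(A -> C) -> (A=3 B=0 C=7)
  6. empty(C) -> (A=3 B=0 C=0)
Target reached → yes.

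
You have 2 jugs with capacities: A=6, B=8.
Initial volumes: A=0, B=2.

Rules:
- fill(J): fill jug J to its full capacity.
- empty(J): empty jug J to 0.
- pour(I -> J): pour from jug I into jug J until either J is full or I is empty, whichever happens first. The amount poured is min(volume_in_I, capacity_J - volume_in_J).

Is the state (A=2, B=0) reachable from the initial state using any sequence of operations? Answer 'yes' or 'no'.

Answer: yes

Derivation:
BFS from (A=0, B=2):
  1. pour(B -> A) -> (A=2 B=0)
Target reached → yes.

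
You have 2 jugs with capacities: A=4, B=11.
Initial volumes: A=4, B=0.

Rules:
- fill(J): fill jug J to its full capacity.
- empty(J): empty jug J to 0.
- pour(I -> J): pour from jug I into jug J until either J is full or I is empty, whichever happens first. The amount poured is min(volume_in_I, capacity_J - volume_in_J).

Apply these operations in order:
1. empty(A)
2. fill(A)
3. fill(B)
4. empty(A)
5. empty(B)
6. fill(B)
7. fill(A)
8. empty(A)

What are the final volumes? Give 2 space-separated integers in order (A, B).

Step 1: empty(A) -> (A=0 B=0)
Step 2: fill(A) -> (A=4 B=0)
Step 3: fill(B) -> (A=4 B=11)
Step 4: empty(A) -> (A=0 B=11)
Step 5: empty(B) -> (A=0 B=0)
Step 6: fill(B) -> (A=0 B=11)
Step 7: fill(A) -> (A=4 B=11)
Step 8: empty(A) -> (A=0 B=11)

Answer: 0 11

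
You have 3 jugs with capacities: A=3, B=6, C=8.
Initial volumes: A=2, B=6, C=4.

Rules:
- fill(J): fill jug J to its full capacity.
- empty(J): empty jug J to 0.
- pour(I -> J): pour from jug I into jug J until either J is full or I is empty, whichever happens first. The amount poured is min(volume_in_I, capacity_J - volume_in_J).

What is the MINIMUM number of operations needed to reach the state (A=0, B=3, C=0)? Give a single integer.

Answer: 4

Derivation:
BFS from (A=2, B=6, C=4). One shortest path:
  1. fill(A) -> (A=3 B=6 C=4)
  2. empty(B) -> (A=3 B=0 C=4)
  3. empty(C) -> (A=3 B=0 C=0)
  4. pour(A -> B) -> (A=0 B=3 C=0)
Reached target in 4 moves.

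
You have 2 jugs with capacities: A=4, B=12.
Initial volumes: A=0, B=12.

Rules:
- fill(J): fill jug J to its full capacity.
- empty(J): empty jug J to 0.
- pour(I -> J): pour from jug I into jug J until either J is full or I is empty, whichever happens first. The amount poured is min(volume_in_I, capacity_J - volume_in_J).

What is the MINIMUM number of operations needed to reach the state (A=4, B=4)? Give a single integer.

BFS from (A=0, B=12). One shortest path:
  1. pour(B -> A) -> (A=4 B=8)
  2. empty(A) -> (A=0 B=8)
  3. pour(B -> A) -> (A=4 B=4)
Reached target in 3 moves.

Answer: 3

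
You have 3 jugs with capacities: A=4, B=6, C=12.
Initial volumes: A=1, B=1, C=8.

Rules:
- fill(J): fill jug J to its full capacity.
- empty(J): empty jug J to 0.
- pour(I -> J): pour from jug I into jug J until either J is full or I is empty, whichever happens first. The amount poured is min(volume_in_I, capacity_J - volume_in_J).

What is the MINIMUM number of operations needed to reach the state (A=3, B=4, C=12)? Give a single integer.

BFS from (A=1, B=1, C=8). One shortest path:
  1. fill(A) -> (A=4 B=1 C=8)
  2. pour(C -> B) -> (A=4 B=6 C=3)
  3. empty(B) -> (A=4 B=0 C=3)
  4. pour(A -> B) -> (A=0 B=4 C=3)
  5. pour(C -> A) -> (A=3 B=4 C=0)
  6. fill(C) -> (A=3 B=4 C=12)
Reached target in 6 moves.

Answer: 6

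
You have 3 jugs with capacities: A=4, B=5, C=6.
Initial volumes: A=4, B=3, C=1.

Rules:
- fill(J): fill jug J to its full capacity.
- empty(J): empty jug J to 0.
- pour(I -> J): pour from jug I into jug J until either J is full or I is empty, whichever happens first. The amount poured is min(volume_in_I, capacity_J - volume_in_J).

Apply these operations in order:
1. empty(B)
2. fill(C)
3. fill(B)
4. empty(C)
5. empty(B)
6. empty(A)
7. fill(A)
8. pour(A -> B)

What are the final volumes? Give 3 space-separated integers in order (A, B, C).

Answer: 0 4 0

Derivation:
Step 1: empty(B) -> (A=4 B=0 C=1)
Step 2: fill(C) -> (A=4 B=0 C=6)
Step 3: fill(B) -> (A=4 B=5 C=6)
Step 4: empty(C) -> (A=4 B=5 C=0)
Step 5: empty(B) -> (A=4 B=0 C=0)
Step 6: empty(A) -> (A=0 B=0 C=0)
Step 7: fill(A) -> (A=4 B=0 C=0)
Step 8: pour(A -> B) -> (A=0 B=4 C=0)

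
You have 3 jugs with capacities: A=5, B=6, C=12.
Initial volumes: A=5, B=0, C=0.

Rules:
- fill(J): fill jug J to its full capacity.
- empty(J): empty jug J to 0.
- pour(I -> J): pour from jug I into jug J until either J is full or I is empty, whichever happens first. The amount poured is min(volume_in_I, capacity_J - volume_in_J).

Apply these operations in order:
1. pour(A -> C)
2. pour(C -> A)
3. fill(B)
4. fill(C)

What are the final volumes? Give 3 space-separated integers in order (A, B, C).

Answer: 5 6 12

Derivation:
Step 1: pour(A -> C) -> (A=0 B=0 C=5)
Step 2: pour(C -> A) -> (A=5 B=0 C=0)
Step 3: fill(B) -> (A=5 B=6 C=0)
Step 4: fill(C) -> (A=5 B=6 C=12)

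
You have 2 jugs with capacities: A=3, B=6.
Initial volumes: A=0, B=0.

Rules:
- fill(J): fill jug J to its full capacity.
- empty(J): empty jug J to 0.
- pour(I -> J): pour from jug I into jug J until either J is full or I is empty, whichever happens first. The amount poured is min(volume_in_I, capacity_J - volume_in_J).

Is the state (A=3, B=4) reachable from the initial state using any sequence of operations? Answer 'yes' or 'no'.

Answer: no

Derivation:
BFS explored all 6 reachable states.
Reachable set includes: (0,0), (0,3), (0,6), (3,0), (3,3), (3,6)
Target (A=3, B=4) not in reachable set → no.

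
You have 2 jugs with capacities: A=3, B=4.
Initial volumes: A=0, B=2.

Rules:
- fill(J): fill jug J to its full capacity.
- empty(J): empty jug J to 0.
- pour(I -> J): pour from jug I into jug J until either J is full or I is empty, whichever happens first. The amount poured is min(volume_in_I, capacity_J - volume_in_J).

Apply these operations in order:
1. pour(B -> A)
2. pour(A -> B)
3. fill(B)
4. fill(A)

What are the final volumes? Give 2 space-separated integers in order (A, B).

Step 1: pour(B -> A) -> (A=2 B=0)
Step 2: pour(A -> B) -> (A=0 B=2)
Step 3: fill(B) -> (A=0 B=4)
Step 4: fill(A) -> (A=3 B=4)

Answer: 3 4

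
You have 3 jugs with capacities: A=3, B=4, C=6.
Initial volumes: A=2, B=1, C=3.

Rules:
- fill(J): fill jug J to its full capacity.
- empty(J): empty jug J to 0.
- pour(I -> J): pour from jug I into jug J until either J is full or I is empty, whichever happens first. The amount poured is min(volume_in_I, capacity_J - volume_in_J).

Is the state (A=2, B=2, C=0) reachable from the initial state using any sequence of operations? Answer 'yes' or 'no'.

Answer: yes

Derivation:
BFS from (A=2, B=1, C=3):
  1. pour(B -> C) -> (A=2 B=0 C=4)
  2. fill(B) -> (A=2 B=4 C=4)
  3. pour(B -> C) -> (A=2 B=2 C=6)
  4. empty(C) -> (A=2 B=2 C=0)
Target reached → yes.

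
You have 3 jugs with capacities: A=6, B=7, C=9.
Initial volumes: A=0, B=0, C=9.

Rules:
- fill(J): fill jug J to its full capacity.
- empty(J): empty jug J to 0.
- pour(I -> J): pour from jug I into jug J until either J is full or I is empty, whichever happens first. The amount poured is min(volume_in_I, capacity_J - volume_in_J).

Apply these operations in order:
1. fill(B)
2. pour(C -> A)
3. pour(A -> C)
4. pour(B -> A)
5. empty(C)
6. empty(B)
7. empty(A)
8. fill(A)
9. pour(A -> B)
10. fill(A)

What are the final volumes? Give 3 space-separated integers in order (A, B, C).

Step 1: fill(B) -> (A=0 B=7 C=9)
Step 2: pour(C -> A) -> (A=6 B=7 C=3)
Step 3: pour(A -> C) -> (A=0 B=7 C=9)
Step 4: pour(B -> A) -> (A=6 B=1 C=9)
Step 5: empty(C) -> (A=6 B=1 C=0)
Step 6: empty(B) -> (A=6 B=0 C=0)
Step 7: empty(A) -> (A=0 B=0 C=0)
Step 8: fill(A) -> (A=6 B=0 C=0)
Step 9: pour(A -> B) -> (A=0 B=6 C=0)
Step 10: fill(A) -> (A=6 B=6 C=0)

Answer: 6 6 0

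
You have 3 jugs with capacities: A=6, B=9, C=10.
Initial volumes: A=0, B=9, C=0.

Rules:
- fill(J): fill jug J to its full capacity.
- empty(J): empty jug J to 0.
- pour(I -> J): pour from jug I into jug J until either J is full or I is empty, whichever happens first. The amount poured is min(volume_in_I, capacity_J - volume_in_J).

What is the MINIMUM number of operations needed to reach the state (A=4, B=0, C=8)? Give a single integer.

Answer: 7

Derivation:
BFS from (A=0, B=9, C=0). One shortest path:
  1. pour(B -> C) -> (A=0 B=0 C=9)
  2. fill(B) -> (A=0 B=9 C=9)
  3. pour(B -> C) -> (A=0 B=8 C=10)
  4. pour(C -> A) -> (A=6 B=8 C=4)
  5. empty(A) -> (A=0 B=8 C=4)
  6. pour(C -> A) -> (A=4 B=8 C=0)
  7. pour(B -> C) -> (A=4 B=0 C=8)
Reached target in 7 moves.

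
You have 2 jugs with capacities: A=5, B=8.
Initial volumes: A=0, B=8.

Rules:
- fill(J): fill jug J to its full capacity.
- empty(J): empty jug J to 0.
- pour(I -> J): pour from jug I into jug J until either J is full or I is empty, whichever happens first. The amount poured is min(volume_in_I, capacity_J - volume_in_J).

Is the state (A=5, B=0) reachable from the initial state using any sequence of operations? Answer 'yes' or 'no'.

BFS from (A=0, B=8):
  1. fill(A) -> (A=5 B=8)
  2. empty(B) -> (A=5 B=0)
Target reached → yes.

Answer: yes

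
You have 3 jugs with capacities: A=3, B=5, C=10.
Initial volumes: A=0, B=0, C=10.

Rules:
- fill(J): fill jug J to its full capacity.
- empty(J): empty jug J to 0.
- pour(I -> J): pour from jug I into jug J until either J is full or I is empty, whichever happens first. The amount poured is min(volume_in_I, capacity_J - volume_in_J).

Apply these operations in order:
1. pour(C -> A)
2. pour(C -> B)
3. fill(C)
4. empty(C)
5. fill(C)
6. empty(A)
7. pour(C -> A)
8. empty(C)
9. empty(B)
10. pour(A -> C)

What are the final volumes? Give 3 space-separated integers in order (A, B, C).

Step 1: pour(C -> A) -> (A=3 B=0 C=7)
Step 2: pour(C -> B) -> (A=3 B=5 C=2)
Step 3: fill(C) -> (A=3 B=5 C=10)
Step 4: empty(C) -> (A=3 B=5 C=0)
Step 5: fill(C) -> (A=3 B=5 C=10)
Step 6: empty(A) -> (A=0 B=5 C=10)
Step 7: pour(C -> A) -> (A=3 B=5 C=7)
Step 8: empty(C) -> (A=3 B=5 C=0)
Step 9: empty(B) -> (A=3 B=0 C=0)
Step 10: pour(A -> C) -> (A=0 B=0 C=3)

Answer: 0 0 3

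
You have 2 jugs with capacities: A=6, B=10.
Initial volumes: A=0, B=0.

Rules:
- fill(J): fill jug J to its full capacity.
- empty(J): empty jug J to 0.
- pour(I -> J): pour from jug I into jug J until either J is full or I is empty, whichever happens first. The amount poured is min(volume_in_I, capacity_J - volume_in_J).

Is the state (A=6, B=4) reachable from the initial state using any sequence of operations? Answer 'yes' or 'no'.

Answer: yes

Derivation:
BFS from (A=0, B=0):
  1. fill(B) -> (A=0 B=10)
  2. pour(B -> A) -> (A=6 B=4)
Target reached → yes.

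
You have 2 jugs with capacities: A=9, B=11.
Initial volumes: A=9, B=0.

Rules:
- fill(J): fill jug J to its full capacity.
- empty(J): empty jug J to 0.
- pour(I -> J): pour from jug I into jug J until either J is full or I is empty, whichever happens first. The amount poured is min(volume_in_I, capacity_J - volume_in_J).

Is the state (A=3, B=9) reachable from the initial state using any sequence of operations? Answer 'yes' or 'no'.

Answer: no

Derivation:
BFS explored all 40 reachable states.
Reachable set includes: (0,0), (0,1), (0,2), (0,3), (0,4), (0,5), (0,6), (0,7), (0,8), (0,9), (0,10), (0,11) ...
Target (A=3, B=9) not in reachable set → no.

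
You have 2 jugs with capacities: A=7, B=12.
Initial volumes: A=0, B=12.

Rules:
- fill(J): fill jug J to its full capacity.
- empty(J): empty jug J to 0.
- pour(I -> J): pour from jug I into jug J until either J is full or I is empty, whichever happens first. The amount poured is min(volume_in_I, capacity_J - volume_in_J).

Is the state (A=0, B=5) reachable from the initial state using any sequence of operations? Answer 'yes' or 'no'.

Answer: yes

Derivation:
BFS from (A=0, B=12):
  1. pour(B -> A) -> (A=7 B=5)
  2. empty(A) -> (A=0 B=5)
Target reached → yes.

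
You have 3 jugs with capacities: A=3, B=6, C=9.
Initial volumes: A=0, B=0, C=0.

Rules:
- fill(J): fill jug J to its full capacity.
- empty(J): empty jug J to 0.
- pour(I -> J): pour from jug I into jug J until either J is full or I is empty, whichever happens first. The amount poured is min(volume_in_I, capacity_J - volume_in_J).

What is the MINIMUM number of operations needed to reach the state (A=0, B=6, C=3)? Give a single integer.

BFS from (A=0, B=0, C=0). One shortest path:
  1. fill(C) -> (A=0 B=0 C=9)
  2. pour(C -> B) -> (A=0 B=6 C=3)
Reached target in 2 moves.

Answer: 2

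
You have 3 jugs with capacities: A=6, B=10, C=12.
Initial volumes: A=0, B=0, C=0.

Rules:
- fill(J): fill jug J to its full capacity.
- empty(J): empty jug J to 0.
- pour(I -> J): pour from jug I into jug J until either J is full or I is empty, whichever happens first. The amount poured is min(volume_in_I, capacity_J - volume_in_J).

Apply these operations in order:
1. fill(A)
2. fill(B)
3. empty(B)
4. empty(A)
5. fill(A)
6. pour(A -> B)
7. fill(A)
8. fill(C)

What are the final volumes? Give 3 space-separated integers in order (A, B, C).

Answer: 6 6 12

Derivation:
Step 1: fill(A) -> (A=6 B=0 C=0)
Step 2: fill(B) -> (A=6 B=10 C=0)
Step 3: empty(B) -> (A=6 B=0 C=0)
Step 4: empty(A) -> (A=0 B=0 C=0)
Step 5: fill(A) -> (A=6 B=0 C=0)
Step 6: pour(A -> B) -> (A=0 B=6 C=0)
Step 7: fill(A) -> (A=6 B=6 C=0)
Step 8: fill(C) -> (A=6 B=6 C=12)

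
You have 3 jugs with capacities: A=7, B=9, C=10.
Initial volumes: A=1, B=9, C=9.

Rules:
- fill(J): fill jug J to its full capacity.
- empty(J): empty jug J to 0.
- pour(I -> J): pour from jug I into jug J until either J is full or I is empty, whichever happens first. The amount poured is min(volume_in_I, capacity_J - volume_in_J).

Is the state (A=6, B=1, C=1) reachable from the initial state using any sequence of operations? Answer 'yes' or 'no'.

BFS explored all 448 reachable states.
Reachable set includes: (0,0,0), (0,0,1), (0,0,2), (0,0,3), (0,0,4), (0,0,5), (0,0,6), (0,0,7), (0,0,8), (0,0,9), (0,0,10), (0,1,0) ...
Target (A=6, B=1, C=1) not in reachable set → no.

Answer: no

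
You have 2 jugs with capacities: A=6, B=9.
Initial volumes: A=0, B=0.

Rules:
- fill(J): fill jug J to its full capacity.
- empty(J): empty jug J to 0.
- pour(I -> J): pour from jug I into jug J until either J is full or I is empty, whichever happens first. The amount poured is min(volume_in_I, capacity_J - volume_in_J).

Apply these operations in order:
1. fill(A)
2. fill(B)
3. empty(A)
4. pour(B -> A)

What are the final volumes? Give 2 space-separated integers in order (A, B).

Answer: 6 3

Derivation:
Step 1: fill(A) -> (A=6 B=0)
Step 2: fill(B) -> (A=6 B=9)
Step 3: empty(A) -> (A=0 B=9)
Step 4: pour(B -> A) -> (A=6 B=3)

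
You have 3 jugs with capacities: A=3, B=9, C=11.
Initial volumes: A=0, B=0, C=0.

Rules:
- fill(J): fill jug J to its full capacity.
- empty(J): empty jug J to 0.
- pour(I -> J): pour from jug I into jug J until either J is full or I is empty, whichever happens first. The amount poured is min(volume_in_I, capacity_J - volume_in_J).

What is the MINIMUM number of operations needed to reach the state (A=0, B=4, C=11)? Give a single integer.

BFS from (A=0, B=0, C=0). One shortest path:
  1. fill(A) -> (A=3 B=0 C=0)
  2. fill(B) -> (A=3 B=9 C=0)
  3. pour(A -> C) -> (A=0 B=9 C=3)
  4. fill(A) -> (A=3 B=9 C=3)
  5. pour(A -> C) -> (A=0 B=9 C=6)
  6. pour(B -> C) -> (A=0 B=4 C=11)
Reached target in 6 moves.

Answer: 6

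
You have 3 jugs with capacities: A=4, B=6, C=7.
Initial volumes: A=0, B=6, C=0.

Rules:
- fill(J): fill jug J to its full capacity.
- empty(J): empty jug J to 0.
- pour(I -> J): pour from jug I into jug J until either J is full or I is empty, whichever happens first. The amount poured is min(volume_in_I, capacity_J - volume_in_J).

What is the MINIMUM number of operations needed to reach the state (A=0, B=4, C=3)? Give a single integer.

Answer: 4

Derivation:
BFS from (A=0, B=6, C=0). One shortest path:
  1. empty(B) -> (A=0 B=0 C=0)
  2. fill(C) -> (A=0 B=0 C=7)
  3. pour(C -> A) -> (A=4 B=0 C=3)
  4. pour(A -> B) -> (A=0 B=4 C=3)
Reached target in 4 moves.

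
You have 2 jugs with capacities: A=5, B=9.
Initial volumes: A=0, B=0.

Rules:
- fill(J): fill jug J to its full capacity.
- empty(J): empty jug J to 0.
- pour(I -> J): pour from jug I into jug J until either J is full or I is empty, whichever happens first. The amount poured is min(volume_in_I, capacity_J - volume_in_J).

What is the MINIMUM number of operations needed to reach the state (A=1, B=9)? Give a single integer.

BFS from (A=0, B=0). One shortest path:
  1. fill(A) -> (A=5 B=0)
  2. pour(A -> B) -> (A=0 B=5)
  3. fill(A) -> (A=5 B=5)
  4. pour(A -> B) -> (A=1 B=9)
Reached target in 4 moves.

Answer: 4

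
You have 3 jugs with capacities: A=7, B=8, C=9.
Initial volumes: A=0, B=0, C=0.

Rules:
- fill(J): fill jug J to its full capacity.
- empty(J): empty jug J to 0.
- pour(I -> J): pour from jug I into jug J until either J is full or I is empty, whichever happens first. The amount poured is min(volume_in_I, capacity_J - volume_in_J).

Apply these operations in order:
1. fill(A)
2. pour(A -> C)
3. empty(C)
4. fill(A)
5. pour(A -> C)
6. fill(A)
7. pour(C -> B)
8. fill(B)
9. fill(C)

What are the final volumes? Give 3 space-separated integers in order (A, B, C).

Answer: 7 8 9

Derivation:
Step 1: fill(A) -> (A=7 B=0 C=0)
Step 2: pour(A -> C) -> (A=0 B=0 C=7)
Step 3: empty(C) -> (A=0 B=0 C=0)
Step 4: fill(A) -> (A=7 B=0 C=0)
Step 5: pour(A -> C) -> (A=0 B=0 C=7)
Step 6: fill(A) -> (A=7 B=0 C=7)
Step 7: pour(C -> B) -> (A=7 B=7 C=0)
Step 8: fill(B) -> (A=7 B=8 C=0)
Step 9: fill(C) -> (A=7 B=8 C=9)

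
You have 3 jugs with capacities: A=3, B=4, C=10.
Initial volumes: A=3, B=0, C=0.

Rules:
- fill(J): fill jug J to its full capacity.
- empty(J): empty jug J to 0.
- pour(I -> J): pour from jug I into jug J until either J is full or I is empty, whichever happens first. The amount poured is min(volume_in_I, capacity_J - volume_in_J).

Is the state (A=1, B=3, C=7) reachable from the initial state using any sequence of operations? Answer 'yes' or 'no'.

BFS explored all 166 reachable states.
Reachable set includes: (0,0,0), (0,0,1), (0,0,2), (0,0,3), (0,0,4), (0,0,5), (0,0,6), (0,0,7), (0,0,8), (0,0,9), (0,0,10), (0,1,0) ...
Target (A=1, B=3, C=7) not in reachable set → no.

Answer: no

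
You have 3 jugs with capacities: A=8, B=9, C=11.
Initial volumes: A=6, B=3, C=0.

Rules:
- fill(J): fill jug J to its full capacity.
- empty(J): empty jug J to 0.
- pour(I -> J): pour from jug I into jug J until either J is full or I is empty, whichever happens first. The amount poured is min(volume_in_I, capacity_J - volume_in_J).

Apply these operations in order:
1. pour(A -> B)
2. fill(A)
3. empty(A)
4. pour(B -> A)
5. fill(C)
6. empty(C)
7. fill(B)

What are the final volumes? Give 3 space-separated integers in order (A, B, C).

Answer: 8 9 0

Derivation:
Step 1: pour(A -> B) -> (A=0 B=9 C=0)
Step 2: fill(A) -> (A=8 B=9 C=0)
Step 3: empty(A) -> (A=0 B=9 C=0)
Step 4: pour(B -> A) -> (A=8 B=1 C=0)
Step 5: fill(C) -> (A=8 B=1 C=11)
Step 6: empty(C) -> (A=8 B=1 C=0)
Step 7: fill(B) -> (A=8 B=9 C=0)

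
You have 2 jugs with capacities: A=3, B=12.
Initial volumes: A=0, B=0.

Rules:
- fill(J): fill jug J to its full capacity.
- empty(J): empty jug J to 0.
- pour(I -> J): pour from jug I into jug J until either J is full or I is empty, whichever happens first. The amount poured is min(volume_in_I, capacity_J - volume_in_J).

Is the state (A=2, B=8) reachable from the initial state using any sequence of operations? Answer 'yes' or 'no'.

BFS explored all 10 reachable states.
Reachable set includes: (0,0), (0,3), (0,6), (0,9), (0,12), (3,0), (3,3), (3,6), (3,9), (3,12)
Target (A=2, B=8) not in reachable set → no.

Answer: no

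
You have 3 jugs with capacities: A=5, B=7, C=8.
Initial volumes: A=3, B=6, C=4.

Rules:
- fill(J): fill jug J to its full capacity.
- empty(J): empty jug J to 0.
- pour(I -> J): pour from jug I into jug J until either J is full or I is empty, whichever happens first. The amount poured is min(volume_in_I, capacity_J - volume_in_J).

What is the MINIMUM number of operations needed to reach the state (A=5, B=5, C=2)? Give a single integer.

Answer: 4

Derivation:
BFS from (A=3, B=6, C=4). One shortest path:
  1. empty(B) -> (A=3 B=0 C=4)
  2. pour(C -> A) -> (A=5 B=0 C=2)
  3. pour(A -> B) -> (A=0 B=5 C=2)
  4. fill(A) -> (A=5 B=5 C=2)
Reached target in 4 moves.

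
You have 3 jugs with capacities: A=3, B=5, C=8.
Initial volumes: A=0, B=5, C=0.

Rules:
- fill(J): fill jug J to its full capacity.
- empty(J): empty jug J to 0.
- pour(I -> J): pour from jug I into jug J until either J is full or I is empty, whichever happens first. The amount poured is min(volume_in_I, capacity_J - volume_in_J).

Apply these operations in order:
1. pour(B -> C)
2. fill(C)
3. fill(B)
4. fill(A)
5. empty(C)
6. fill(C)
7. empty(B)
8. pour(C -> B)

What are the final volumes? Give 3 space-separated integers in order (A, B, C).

Answer: 3 5 3

Derivation:
Step 1: pour(B -> C) -> (A=0 B=0 C=5)
Step 2: fill(C) -> (A=0 B=0 C=8)
Step 3: fill(B) -> (A=0 B=5 C=8)
Step 4: fill(A) -> (A=3 B=5 C=8)
Step 5: empty(C) -> (A=3 B=5 C=0)
Step 6: fill(C) -> (A=3 B=5 C=8)
Step 7: empty(B) -> (A=3 B=0 C=8)
Step 8: pour(C -> B) -> (A=3 B=5 C=3)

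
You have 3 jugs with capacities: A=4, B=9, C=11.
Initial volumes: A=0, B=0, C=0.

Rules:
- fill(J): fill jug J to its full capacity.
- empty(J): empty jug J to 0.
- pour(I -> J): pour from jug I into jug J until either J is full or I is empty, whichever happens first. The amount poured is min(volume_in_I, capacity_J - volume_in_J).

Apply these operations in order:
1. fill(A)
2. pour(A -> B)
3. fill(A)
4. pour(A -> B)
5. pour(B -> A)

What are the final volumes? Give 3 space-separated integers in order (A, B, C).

Step 1: fill(A) -> (A=4 B=0 C=0)
Step 2: pour(A -> B) -> (A=0 B=4 C=0)
Step 3: fill(A) -> (A=4 B=4 C=0)
Step 4: pour(A -> B) -> (A=0 B=8 C=0)
Step 5: pour(B -> A) -> (A=4 B=4 C=0)

Answer: 4 4 0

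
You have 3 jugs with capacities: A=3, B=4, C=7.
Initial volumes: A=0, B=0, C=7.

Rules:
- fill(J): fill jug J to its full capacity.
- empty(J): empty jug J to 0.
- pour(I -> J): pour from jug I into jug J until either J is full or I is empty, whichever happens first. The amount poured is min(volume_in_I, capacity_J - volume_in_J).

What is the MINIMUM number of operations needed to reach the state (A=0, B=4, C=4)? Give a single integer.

BFS from (A=0, B=0, C=7). One shortest path:
  1. fill(B) -> (A=0 B=4 C=7)
  2. pour(C -> A) -> (A=3 B=4 C=4)
  3. empty(A) -> (A=0 B=4 C=4)
Reached target in 3 moves.

Answer: 3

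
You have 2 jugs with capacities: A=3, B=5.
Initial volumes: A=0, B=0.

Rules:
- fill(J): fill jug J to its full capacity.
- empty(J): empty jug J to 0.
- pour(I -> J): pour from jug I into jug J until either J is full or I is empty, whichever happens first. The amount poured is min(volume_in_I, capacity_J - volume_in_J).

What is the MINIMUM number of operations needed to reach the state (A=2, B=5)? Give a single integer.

BFS from (A=0, B=0). One shortest path:
  1. fill(B) -> (A=0 B=5)
  2. pour(B -> A) -> (A=3 B=2)
  3. empty(A) -> (A=0 B=2)
  4. pour(B -> A) -> (A=2 B=0)
  5. fill(B) -> (A=2 B=5)
Reached target in 5 moves.

Answer: 5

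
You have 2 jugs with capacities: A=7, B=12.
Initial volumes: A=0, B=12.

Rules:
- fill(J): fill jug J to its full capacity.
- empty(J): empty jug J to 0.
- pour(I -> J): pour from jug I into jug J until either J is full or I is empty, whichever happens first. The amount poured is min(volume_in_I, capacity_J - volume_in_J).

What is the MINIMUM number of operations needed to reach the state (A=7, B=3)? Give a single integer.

BFS from (A=0, B=12). One shortest path:
  1. pour(B -> A) -> (A=7 B=5)
  2. empty(A) -> (A=0 B=5)
  3. pour(B -> A) -> (A=5 B=0)
  4. fill(B) -> (A=5 B=12)
  5. pour(B -> A) -> (A=7 B=10)
  6. empty(A) -> (A=0 B=10)
  7. pour(B -> A) -> (A=7 B=3)
Reached target in 7 moves.

Answer: 7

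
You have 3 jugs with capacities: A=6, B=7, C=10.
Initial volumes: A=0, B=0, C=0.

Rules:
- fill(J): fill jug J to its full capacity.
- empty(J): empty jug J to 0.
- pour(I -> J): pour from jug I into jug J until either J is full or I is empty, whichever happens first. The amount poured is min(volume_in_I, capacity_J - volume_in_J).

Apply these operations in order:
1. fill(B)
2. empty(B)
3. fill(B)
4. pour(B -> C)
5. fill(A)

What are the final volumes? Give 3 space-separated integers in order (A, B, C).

Step 1: fill(B) -> (A=0 B=7 C=0)
Step 2: empty(B) -> (A=0 B=0 C=0)
Step 3: fill(B) -> (A=0 B=7 C=0)
Step 4: pour(B -> C) -> (A=0 B=0 C=7)
Step 5: fill(A) -> (A=6 B=0 C=7)

Answer: 6 0 7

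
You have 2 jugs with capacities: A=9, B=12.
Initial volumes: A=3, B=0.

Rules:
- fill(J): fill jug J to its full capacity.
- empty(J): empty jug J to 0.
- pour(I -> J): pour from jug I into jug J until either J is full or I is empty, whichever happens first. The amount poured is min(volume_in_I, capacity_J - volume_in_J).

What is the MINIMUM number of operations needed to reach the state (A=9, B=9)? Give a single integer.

Answer: 3

Derivation:
BFS from (A=3, B=0). One shortest path:
  1. fill(A) -> (A=9 B=0)
  2. pour(A -> B) -> (A=0 B=9)
  3. fill(A) -> (A=9 B=9)
Reached target in 3 moves.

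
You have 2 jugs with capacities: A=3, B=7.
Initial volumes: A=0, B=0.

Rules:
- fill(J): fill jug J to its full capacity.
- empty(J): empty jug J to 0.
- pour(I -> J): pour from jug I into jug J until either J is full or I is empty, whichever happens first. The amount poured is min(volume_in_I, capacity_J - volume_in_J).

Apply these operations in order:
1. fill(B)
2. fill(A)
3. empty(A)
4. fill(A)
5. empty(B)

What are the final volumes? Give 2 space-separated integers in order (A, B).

Step 1: fill(B) -> (A=0 B=7)
Step 2: fill(A) -> (A=3 B=7)
Step 3: empty(A) -> (A=0 B=7)
Step 4: fill(A) -> (A=3 B=7)
Step 5: empty(B) -> (A=3 B=0)

Answer: 3 0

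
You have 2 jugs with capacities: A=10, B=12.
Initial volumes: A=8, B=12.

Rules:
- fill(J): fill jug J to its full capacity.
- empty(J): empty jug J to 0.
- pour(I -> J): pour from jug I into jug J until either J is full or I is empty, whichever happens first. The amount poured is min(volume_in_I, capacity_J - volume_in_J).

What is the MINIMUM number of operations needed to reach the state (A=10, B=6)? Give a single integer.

BFS from (A=8, B=12). One shortest path:
  1. empty(B) -> (A=8 B=0)
  2. pour(A -> B) -> (A=0 B=8)
  3. fill(A) -> (A=10 B=8)
  4. pour(A -> B) -> (A=6 B=12)
  5. empty(B) -> (A=6 B=0)
  6. pour(A -> B) -> (A=0 B=6)
  7. fill(A) -> (A=10 B=6)
Reached target in 7 moves.

Answer: 7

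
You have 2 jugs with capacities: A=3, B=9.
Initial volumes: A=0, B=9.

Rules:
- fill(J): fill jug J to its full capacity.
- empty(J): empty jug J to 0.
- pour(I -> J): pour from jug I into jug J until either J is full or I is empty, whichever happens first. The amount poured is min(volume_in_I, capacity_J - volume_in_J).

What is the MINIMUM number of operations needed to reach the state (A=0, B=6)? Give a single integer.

BFS from (A=0, B=9). One shortest path:
  1. pour(B -> A) -> (A=3 B=6)
  2. empty(A) -> (A=0 B=6)
Reached target in 2 moves.

Answer: 2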